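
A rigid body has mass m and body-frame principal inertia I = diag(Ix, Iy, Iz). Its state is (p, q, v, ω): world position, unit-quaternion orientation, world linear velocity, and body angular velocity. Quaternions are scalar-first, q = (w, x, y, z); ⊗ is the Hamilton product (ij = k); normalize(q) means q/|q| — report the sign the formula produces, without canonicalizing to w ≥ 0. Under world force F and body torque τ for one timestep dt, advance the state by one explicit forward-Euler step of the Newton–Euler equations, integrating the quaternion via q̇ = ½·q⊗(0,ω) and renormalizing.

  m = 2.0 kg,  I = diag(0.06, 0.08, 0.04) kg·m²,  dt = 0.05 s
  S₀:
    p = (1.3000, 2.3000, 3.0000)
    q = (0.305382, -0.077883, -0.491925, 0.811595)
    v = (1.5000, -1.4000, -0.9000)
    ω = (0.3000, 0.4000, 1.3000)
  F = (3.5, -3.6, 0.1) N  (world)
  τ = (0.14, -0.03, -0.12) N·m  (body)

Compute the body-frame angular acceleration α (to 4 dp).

α = (2.6800, -0.4725, -3.0600)

precession coupling ω×(Iω) = (-0.0208, 0.0078, 0.0024)
(τ − ω×Iω)/I = (2.6800, -0.4725, -3.0600)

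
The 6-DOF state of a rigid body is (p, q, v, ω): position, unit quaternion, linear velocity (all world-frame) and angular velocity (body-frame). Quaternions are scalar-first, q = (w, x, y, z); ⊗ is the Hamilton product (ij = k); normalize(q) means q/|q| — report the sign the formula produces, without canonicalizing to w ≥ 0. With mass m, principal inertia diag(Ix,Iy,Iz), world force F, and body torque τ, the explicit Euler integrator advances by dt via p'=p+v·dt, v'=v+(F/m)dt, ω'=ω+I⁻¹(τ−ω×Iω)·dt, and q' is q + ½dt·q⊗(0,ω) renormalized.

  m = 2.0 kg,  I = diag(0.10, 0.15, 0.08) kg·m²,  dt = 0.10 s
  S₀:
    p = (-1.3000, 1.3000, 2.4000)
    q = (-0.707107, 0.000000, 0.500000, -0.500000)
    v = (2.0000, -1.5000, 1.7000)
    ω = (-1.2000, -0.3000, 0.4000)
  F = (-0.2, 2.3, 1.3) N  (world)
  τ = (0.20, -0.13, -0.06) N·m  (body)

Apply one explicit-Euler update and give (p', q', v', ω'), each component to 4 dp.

precession coupling ω×(Iω) = (0.0084, -0.0096, 0.0180)
α = I⁻¹(τ − ω×Iω) = (1.9160, -0.8027, -0.9750)
new body rate ω' = (-1.0084, -0.3803, 0.3025)
2q̇ = q⊗(0,ω) = (0.3500000, 0.8985284, 0.8121321, 0.3171572)
updated quaternion q' = (-0.6882, 0.0448, 0.5395, -0.4831)
a = (-0.1000, 1.1500, 0.6500)
p + v·dt = (-1.1000, 1.1500, 2.5700)
new velocity v' = (1.9900, -1.3850, 1.7650)

p' = (-1.1000, 1.1500, 2.5700)
q' = (-0.6882, 0.0448, 0.5395, -0.4831)
v' = (1.9900, -1.3850, 1.7650)
ω' = (-1.0084, -0.3803, 0.3025)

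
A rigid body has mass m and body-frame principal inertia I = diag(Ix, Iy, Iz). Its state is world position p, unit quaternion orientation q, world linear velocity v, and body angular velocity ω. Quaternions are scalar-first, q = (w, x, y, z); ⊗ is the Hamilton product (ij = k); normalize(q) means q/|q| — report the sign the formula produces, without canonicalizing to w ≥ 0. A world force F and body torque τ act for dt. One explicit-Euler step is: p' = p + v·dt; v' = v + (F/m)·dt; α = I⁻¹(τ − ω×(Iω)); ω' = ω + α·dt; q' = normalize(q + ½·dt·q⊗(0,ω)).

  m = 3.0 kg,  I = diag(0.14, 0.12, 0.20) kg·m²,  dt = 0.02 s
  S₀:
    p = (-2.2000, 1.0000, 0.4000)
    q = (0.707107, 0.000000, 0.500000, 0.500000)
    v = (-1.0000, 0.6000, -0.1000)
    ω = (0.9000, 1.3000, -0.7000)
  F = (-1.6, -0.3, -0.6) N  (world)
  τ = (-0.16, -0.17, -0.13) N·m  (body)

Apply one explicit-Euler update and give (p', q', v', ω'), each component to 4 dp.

p' = (-2.2200, 1.0120, 0.3980)
q' = (0.7040, -0.0036, 0.5136, 0.4905)
v' = (-1.0107, 0.5980, -0.1040)
ω' = (0.8875, 1.2654, -0.7107)

angular accel α = (-0.6229, -1.7317, -0.5330)
new body rate ω' = (0.8875, 1.2654, -0.7107)
2q̇ = q⊗(0,ω) = (-0.3000000, -0.3636037, 1.3692391, -0.9449749)
q + ½dt·q⊗(0,ω), renormalized = (0.7040, -0.0036, 0.5136, 0.4905)
new position p' = (-2.2200, 1.0120, 0.3980)
v' = v + a·dt = (-1.0107, 0.5980, -0.1040)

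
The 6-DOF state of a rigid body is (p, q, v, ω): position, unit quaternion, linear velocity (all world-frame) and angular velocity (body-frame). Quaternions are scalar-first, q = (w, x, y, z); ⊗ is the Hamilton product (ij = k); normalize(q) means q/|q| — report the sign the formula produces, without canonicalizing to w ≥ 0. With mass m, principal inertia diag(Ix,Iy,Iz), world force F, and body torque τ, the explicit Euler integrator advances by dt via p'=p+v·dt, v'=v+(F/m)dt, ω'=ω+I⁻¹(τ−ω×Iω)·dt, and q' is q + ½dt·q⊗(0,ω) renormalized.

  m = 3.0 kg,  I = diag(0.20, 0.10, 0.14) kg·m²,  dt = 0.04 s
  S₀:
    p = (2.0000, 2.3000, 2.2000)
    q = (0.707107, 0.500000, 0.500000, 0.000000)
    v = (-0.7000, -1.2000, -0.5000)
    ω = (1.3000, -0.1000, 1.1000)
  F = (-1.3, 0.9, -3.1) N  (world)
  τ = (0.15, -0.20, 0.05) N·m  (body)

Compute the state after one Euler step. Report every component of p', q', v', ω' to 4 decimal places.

a = F/m = (-0.4333, 0.3000, -1.0333)
new position p' = (1.9720, 2.2520, 2.1800)
new velocity v' = (-0.7173, -1.1880, -0.5413)
ω×(Iω) gyroscopic = (-0.0044, 0.0858, 0.0130)
α = I⁻¹(τ − ω×Iω) = (0.7720, -2.8580, 0.2643)
ω + α·dt = (1.3309, -0.2143, 1.1106)
Hamilton product q⊗(0,ω) = (-0.6000000, 1.4692391, -0.6207107, 0.0778177)
q' = normalize(q + ½dt·q⊗(0,ω)) = (0.6947, 0.5291, 0.4873, 0.0016)

p' = (1.9720, 2.2520, 2.1800)
q' = (0.6947, 0.5291, 0.4873, 0.0016)
v' = (-0.7173, -1.1880, -0.5413)
ω' = (1.3309, -0.2143, 1.1106)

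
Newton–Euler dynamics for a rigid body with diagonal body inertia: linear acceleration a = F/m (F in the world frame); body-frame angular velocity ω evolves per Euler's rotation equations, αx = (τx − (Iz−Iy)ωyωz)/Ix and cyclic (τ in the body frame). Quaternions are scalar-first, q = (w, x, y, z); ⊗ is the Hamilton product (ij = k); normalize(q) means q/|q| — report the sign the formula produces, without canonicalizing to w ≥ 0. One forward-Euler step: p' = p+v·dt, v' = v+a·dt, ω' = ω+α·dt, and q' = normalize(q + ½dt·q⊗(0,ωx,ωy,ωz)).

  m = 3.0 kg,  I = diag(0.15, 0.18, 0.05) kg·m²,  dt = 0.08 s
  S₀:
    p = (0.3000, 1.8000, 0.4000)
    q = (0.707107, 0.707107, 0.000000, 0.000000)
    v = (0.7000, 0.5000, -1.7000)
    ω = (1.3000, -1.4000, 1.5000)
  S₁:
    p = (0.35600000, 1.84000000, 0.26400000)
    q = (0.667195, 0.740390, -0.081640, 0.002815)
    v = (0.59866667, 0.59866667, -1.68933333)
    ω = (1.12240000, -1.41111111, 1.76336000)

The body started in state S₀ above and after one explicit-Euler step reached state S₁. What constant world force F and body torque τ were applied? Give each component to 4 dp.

F = (-3.8000, 3.7000, 0.4000)
τ = (-0.0600, 0.1700, 0.1100)

Δv = v₁−v₀ = (-0.10133333, 0.09866667, 0.01066667)
applied force F = (-3.8000, 3.7000, 0.4000)
Δω = ω₁−ω₀ = (-0.17760000, -0.01111111, 0.26336000)
applied torque τ = (-0.0600, 0.1700, 0.1100)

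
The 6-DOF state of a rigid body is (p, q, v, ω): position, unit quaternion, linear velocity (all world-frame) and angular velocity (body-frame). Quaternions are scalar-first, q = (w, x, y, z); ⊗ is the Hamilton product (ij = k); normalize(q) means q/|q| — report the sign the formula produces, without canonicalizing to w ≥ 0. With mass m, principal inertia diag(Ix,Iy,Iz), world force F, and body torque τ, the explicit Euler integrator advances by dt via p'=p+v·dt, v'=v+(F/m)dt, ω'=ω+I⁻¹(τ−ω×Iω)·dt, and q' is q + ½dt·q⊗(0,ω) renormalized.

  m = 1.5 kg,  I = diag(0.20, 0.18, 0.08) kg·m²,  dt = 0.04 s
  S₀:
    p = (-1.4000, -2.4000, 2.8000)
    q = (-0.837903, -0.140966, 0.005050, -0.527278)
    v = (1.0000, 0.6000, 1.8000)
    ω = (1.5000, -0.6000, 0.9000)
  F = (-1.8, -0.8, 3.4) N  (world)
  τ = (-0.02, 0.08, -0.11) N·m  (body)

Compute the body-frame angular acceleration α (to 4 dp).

ω×(Iω) gyroscopic = (0.0540, 0.1620, 0.0180)
α = I⁻¹(τ − ω×Iω) = (-0.3700, -0.4556, -1.6000)

α = (-0.3700, -0.4556, -1.6000)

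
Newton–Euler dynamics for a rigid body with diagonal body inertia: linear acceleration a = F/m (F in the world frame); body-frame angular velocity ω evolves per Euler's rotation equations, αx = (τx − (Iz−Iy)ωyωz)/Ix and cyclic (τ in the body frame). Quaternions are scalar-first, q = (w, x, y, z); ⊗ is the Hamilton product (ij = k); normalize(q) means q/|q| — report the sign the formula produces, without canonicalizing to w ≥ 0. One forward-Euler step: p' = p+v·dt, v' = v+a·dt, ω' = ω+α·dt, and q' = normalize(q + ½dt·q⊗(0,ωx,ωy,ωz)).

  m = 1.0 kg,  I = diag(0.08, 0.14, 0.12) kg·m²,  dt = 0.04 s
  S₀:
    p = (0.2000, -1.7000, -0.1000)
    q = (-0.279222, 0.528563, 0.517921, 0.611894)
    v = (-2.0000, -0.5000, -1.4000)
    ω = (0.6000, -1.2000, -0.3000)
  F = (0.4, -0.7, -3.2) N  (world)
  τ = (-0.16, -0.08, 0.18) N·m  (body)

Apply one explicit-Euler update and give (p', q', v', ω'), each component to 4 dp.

p + v·dt = (0.1200, -1.7200, -0.1560)
v + (F/m)dt = (-1.9840, -0.5280, -1.5280)
precession coupling ω×(Iω) = (-0.0072, 0.0072, -0.0432)
angular accel α = (-1.9100, -0.6229, 1.8600)
new body rate ω' = (0.5236, -1.2249, -0.2256)
Hamilton product q⊗(0,ω) = (0.4879356, 0.4113633, 0.8607717, -0.8612616)
q' = normalize(q + ½dt·q⊗(0,ω)) = (-0.2694, 0.5366, 0.5349, 0.5944)

p' = (0.1200, -1.7200, -0.1560)
q' = (-0.2694, 0.5366, 0.5349, 0.5944)
v' = (-1.9840, -0.5280, -1.5280)
ω' = (0.5236, -1.2249, -0.2256)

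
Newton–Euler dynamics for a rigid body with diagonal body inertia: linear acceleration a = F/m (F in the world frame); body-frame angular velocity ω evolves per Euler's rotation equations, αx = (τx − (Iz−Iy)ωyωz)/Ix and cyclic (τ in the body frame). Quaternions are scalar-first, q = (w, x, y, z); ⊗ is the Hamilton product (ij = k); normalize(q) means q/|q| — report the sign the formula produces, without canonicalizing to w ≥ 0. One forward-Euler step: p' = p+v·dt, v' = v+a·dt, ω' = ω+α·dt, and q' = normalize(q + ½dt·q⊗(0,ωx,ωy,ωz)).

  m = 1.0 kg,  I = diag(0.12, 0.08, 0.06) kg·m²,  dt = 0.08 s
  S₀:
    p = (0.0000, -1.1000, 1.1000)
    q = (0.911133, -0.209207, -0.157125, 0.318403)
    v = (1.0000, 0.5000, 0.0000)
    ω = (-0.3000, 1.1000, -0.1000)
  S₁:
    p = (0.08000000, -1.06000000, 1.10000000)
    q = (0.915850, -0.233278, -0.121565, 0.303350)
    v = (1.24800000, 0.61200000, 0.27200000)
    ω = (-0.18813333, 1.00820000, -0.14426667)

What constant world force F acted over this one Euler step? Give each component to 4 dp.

F = (3.1000, 1.4000, 3.4000)

Δv = v₁−v₀ = (0.24800000, 0.11200000, 0.27200000)
F = m·Δv/dt = (3.1000, 1.4000, 3.4000)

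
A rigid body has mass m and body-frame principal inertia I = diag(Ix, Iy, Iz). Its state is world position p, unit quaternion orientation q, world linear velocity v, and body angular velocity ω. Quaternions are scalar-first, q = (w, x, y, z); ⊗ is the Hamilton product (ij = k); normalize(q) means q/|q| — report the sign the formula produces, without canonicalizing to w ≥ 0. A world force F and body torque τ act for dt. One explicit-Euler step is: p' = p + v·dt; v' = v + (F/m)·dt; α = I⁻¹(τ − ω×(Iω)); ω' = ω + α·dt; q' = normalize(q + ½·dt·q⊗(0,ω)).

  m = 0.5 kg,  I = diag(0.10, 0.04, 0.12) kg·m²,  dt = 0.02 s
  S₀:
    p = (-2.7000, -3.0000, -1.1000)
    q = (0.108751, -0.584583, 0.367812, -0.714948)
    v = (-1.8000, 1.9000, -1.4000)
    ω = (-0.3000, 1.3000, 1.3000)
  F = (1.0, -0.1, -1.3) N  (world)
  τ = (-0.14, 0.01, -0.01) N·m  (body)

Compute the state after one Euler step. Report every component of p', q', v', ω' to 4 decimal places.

p' = (-2.7360, -2.9620, -1.1280)
q' = (0.1115, -0.5707, 0.3789, -0.7199)
v' = (-1.7600, 1.8960, -1.4520)
ω' = (-0.3550, 1.3011, 1.2944)

α = I⁻¹(τ − ω×Iω) = (-2.7520, 0.0550, -0.2783)
ω' = ω + α·dt = (-0.3550, 1.3011, 1.2944)
q⊗(0,ω) = (0.2759019, 1.3749627, 1.1158186, -0.5082380)
updated quaternion q' = (0.1115, -0.5707, 0.3789, -0.7199)
linear accel F/m = (2.0000, -0.2000, -2.6000)
p + v·dt = (-2.7360, -2.9620, -1.1280)
v' = v + a·dt = (-1.7600, 1.8960, -1.4520)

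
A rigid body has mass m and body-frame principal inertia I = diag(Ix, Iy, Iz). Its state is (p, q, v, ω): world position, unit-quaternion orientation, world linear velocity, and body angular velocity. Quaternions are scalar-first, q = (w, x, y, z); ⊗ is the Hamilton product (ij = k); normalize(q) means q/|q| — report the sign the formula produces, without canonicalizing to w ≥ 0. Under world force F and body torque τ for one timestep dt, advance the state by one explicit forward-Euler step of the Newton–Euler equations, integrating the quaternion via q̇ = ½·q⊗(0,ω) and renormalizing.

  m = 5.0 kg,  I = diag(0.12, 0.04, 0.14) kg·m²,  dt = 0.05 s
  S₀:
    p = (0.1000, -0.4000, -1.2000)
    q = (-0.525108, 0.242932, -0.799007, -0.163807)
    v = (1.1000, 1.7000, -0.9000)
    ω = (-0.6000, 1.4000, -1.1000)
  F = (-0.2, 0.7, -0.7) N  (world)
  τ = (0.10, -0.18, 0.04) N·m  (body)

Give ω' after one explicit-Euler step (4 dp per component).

α = I⁻¹(τ − ω×Iω) = (2.1167, -4.1700, -0.1943)
ω + α·dt = (-0.4942, 1.1915, -1.1097)

ω' = (-0.4942, 1.1915, -1.1097)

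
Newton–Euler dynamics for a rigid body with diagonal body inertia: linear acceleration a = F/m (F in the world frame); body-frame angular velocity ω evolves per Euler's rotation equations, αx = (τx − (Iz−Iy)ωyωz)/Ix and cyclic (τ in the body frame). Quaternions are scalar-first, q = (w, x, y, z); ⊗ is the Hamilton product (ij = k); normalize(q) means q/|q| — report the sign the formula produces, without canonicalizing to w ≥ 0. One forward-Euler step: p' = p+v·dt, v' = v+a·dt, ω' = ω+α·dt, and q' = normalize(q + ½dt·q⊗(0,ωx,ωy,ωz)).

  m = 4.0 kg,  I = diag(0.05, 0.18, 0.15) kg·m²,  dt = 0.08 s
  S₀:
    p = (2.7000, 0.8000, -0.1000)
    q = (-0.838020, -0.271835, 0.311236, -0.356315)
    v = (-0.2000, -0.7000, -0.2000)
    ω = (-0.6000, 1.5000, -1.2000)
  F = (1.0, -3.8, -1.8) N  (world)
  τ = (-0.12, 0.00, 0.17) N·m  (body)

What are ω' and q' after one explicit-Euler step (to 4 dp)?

precession coupling ω×(Iω) = (0.0540, -0.0720, -0.1170)
angular accel α = (-3.4800, 0.4000, 1.9133)
ω' = ω + α·dt = (-0.8784, 1.5320, -1.0469)
2q̇ = q⊗(0,ω) = (-1.0575330, 0.6638013, -1.3694430, 0.7846131)
q' = normalize(q + ½dt·q⊗(0,ω)) = (-0.8775, -0.2445, 0.2556, -0.3239)

ω' = (-0.8784, 1.5320, -1.0469)
q' = (-0.8775, -0.2445, 0.2556, -0.3239)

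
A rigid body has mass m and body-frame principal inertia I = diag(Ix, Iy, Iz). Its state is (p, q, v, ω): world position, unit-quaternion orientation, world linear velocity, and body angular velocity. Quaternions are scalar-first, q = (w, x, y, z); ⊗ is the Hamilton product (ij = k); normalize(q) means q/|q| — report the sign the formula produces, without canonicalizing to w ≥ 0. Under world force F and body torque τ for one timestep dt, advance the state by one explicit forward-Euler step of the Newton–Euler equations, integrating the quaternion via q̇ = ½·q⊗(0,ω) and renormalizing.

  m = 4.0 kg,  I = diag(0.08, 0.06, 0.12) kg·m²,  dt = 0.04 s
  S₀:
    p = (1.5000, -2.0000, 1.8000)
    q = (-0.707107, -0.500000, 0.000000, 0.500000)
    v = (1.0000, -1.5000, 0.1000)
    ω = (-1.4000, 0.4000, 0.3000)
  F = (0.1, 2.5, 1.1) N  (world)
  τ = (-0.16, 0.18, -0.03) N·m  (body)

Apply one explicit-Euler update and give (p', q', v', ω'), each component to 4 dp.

p' = (1.5400, -2.0600, 1.8040)
q' = (-0.7238, -0.4840, -0.0166, 0.4915)
v' = (1.0010, -1.4750, 0.1110)
ω' = (-1.4836, 0.5088, 0.2863)

ω×(Iω) gyroscopic = (0.0072, 0.0168, 0.0112)
(τ − ω×Iω)/I = (-2.0900, 2.7200, -0.3433)
ω' = ω + α·dt = (-1.4836, 0.5088, 0.2863)
q⊗(0,ω) = (-0.8500000, 0.7899498, -0.8328428, -0.4121321)
q' = normalize(q + ½dt·q⊗(0,ω)) = (-0.7238, -0.4840, -0.0166, 0.4915)
p' = p + v·dt = (1.5400, -2.0600, 1.8040)
new velocity v' = (1.0010, -1.4750, 0.1110)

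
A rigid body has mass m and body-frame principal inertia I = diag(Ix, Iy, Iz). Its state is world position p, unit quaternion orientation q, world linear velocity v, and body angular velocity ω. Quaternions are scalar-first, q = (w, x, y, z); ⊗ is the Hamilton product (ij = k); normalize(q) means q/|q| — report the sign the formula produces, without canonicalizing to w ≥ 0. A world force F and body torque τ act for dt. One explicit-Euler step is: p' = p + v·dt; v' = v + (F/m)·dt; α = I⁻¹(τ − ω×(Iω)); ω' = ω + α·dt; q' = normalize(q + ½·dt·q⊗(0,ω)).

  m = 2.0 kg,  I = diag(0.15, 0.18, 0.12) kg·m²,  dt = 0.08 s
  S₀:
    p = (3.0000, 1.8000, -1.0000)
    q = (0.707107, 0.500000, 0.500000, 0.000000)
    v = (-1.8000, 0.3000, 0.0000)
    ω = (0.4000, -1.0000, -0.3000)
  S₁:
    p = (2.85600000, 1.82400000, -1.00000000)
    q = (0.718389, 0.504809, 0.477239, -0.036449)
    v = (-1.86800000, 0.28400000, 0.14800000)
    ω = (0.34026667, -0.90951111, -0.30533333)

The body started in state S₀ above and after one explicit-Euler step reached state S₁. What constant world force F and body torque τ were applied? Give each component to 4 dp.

F = (-1.7000, -0.4000, 3.7000)
τ = (-0.1300, 0.2000, -0.0200)

ω₁ − ω₀ = (-0.05973333, 0.09048889, -0.00533333)
applied torque τ = (-0.1300, 0.2000, -0.0200)
v₁ − v₀ = (-0.06800000, -0.01600000, 0.14800000)
applied force F = (-1.7000, -0.4000, 3.7000)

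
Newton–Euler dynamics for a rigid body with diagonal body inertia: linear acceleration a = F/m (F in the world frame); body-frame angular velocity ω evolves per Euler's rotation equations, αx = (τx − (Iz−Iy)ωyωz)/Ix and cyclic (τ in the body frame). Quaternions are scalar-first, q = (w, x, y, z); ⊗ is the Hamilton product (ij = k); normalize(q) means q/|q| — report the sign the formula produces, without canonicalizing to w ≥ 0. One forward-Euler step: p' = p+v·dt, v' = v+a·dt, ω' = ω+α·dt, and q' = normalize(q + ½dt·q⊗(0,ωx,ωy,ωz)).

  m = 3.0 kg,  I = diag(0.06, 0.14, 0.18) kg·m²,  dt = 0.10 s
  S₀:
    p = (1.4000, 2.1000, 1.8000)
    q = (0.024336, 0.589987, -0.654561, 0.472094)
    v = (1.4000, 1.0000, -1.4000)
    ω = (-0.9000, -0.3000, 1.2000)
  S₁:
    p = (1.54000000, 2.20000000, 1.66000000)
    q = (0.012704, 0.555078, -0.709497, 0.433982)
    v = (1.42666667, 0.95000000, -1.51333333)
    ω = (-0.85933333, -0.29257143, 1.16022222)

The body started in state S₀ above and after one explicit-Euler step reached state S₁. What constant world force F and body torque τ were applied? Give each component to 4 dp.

velocity change Δv = (0.02666667, -0.05000000, -0.11333333)
applied force F = (0.8000, -1.5000, -3.4000)
rate change Δω = (0.04066667, 0.00742857, -0.03977778)
applied torque τ = (0.0100, 0.1400, -0.0500)

F = (0.8000, -1.5000, -3.4000)
τ = (0.0100, 0.1400, -0.0500)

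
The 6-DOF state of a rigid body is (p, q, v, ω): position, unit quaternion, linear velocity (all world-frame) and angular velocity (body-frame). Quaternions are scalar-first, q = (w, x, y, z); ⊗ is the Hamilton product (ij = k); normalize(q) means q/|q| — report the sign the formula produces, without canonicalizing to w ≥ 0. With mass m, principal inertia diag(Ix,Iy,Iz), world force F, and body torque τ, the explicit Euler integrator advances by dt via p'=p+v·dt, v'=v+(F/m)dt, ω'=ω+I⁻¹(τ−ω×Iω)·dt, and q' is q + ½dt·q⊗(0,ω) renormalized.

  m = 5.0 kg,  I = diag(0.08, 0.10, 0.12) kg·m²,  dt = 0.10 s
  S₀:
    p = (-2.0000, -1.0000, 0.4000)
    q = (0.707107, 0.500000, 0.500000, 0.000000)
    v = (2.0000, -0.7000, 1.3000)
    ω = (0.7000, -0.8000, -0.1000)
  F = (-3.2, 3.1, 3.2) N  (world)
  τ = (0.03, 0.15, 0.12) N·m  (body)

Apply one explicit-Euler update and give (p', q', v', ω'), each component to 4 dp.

precession coupling ω×(Iω) = (0.0016, 0.0028, -0.0112)
α = I⁻¹(τ − ω×Iω) = (0.3550, 1.4720, 1.0933)
ω + α·dt = (0.7355, -0.6528, 0.0093)
2q̇ = q⊗(0,ω) = (0.0500000, 0.4449749, -0.5156856, -0.8207107)
updated quaternion q' = (0.7086, 0.5215, 0.4735, -0.0410)
p + v·dt = (-1.8000, -1.0700, 0.5300)
new velocity v' = (1.9360, -0.6380, 1.3640)

p' = (-1.8000, -1.0700, 0.5300)
q' = (0.7086, 0.5215, 0.4735, -0.0410)
v' = (1.9360, -0.6380, 1.3640)
ω' = (0.7355, -0.6528, 0.0093)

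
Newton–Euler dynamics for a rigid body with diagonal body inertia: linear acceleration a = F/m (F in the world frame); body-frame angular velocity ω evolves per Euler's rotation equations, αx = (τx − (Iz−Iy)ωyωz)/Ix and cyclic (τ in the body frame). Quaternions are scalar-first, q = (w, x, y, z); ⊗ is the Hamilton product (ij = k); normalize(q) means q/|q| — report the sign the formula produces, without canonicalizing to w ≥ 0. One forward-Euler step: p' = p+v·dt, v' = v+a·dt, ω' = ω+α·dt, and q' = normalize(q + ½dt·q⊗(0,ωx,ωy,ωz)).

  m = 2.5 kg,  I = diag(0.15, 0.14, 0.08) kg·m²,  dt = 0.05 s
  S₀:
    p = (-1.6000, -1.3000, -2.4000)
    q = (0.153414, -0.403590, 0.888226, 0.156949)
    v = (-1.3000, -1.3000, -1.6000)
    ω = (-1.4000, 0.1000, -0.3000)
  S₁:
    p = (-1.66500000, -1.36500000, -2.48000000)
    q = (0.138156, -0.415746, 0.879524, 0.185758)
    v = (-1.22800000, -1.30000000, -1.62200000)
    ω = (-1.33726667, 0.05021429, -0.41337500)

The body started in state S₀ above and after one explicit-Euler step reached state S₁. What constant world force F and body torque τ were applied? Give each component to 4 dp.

F = (3.6000, 0.0000, -1.1000)
τ = (0.1900, -0.1100, -0.1800)

velocity change Δv = (0.07200000, 0.00000000, -0.02200000)
m·(v₁−v₀)/dt = (3.6000, 0.0000, -1.1000)
Δω = ω₁−ω₀ = (0.06273333, -0.04978571, -0.11337500)
applied torque τ = (0.1900, -0.1100, -0.1800)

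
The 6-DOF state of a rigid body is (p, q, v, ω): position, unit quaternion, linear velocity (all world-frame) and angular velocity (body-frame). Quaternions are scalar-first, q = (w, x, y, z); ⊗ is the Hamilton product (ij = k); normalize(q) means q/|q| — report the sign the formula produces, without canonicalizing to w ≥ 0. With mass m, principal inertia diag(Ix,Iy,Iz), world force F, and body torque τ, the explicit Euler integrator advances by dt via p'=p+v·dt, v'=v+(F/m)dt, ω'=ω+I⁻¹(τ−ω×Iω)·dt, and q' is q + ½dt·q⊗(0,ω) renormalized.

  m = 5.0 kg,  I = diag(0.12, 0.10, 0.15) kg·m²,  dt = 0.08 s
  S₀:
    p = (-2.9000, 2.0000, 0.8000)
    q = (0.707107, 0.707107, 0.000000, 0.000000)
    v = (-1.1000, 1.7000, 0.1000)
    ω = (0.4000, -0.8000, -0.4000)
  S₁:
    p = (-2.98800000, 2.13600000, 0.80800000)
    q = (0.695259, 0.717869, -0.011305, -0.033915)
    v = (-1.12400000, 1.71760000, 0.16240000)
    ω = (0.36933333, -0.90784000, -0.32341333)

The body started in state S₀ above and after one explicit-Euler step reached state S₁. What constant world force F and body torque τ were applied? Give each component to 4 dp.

velocity change Δv = (-0.02400000, 0.01760000, 0.06240000)
F = m·Δv/dt = (-1.5000, 1.1000, 3.9000)
Δω = ω₁−ω₀ = (-0.03066667, -0.10784000, 0.07658667)
ω₀×(Iω₀) = (0.0160, 0.0048, 0.0064)
applied torque τ = (-0.0300, -0.1300, 0.1500)

F = (-1.5000, 1.1000, 3.9000)
τ = (-0.0300, -0.1300, 0.1500)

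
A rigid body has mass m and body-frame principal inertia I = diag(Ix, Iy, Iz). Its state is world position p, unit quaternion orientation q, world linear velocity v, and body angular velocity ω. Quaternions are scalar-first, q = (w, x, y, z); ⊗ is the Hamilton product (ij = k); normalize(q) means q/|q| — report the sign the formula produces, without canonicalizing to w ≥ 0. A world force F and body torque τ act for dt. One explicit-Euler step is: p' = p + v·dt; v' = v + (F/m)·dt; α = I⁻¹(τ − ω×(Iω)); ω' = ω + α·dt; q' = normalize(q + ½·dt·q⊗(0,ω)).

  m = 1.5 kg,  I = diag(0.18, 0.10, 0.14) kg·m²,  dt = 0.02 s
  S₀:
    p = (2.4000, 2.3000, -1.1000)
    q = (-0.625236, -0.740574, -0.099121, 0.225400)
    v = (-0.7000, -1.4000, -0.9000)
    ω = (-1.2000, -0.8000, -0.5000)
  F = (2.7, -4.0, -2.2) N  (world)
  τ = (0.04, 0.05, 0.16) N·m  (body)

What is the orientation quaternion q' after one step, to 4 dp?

q' = (-0.6337, -0.7307, -0.1005, 0.2332)

Hamilton product q⊗(0,ω) = (-0.8552856, 0.9801637, -0.1405782, 0.7861320)
q' = normalize(q + ½dt·q⊗(0,ω)) = (-0.6337, -0.7307, -0.1005, 0.2332)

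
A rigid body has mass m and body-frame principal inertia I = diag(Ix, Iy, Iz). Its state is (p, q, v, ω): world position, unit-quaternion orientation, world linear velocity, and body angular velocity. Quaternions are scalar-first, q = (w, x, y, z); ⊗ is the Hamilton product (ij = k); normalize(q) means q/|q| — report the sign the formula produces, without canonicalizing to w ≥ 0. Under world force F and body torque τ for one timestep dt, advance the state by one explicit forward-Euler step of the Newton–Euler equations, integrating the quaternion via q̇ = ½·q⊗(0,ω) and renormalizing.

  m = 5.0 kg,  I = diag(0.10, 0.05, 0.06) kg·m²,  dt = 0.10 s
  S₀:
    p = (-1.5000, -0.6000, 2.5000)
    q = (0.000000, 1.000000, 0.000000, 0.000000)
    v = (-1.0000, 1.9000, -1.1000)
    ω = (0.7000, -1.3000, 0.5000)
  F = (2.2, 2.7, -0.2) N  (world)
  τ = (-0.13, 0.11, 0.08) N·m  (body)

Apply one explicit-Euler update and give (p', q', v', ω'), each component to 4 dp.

ω×(Iω) gyroscopic = (-0.0065, 0.0140, 0.0455)
α = I⁻¹(τ − ω×Iω) = (-1.2350, 1.9200, 0.5750)
new body rate ω' = (0.5765, -1.1080, 0.5575)
Hamilton product q⊗(0,ω) = (-0.7000000, 0.0000000, -0.5000000, -1.3000000)
q' = normalize(q + ½dt·q⊗(0,ω)) = (-0.0349, 0.9970, -0.0249, -0.0648)
p + v·dt = (-1.6000, -0.4100, 2.3900)
v + (F/m)dt = (-0.9560, 1.9540, -1.1040)

p' = (-1.6000, -0.4100, 2.3900)
q' = (-0.0349, 0.9970, -0.0249, -0.0648)
v' = (-0.9560, 1.9540, -1.1040)
ω' = (0.5765, -1.1080, 0.5575)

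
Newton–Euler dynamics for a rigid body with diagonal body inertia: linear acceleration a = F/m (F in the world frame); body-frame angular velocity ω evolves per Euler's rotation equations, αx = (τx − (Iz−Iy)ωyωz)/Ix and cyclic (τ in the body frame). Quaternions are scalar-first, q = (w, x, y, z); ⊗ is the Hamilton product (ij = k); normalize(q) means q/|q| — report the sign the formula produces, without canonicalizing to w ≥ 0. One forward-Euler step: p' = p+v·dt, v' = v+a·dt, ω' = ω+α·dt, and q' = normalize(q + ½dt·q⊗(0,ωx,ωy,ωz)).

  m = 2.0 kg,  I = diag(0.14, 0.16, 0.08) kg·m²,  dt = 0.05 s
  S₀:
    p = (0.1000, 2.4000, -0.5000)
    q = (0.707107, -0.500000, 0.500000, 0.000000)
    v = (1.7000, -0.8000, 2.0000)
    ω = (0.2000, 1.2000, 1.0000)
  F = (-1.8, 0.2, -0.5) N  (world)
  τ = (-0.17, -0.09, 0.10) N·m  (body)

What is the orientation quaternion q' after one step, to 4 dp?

q' = (0.6941, -0.4836, 0.5333, 0.0002)

q⊗(0,ω) = (-0.5000000, 0.6414214, 1.3485284, 0.0071070)
q' = normalize(q + ½dt·q⊗(0,ω)) = (0.6941, -0.4836, 0.5333, 0.0002)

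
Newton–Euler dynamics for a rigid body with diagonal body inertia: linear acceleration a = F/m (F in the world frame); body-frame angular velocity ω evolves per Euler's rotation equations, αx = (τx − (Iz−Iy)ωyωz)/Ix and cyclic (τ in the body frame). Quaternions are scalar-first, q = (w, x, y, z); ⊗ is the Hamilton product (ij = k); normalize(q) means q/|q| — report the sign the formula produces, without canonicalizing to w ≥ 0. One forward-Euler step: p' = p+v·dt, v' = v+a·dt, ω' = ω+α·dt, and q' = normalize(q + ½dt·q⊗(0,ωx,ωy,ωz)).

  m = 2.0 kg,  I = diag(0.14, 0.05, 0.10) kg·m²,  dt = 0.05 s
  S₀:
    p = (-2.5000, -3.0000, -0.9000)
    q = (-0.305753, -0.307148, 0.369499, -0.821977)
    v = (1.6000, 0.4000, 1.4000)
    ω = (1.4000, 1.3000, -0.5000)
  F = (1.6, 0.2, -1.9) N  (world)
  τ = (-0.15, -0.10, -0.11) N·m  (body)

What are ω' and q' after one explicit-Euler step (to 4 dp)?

ω×(Iω) gyroscopic = (-0.0325, -0.0280, -0.1638)
(τ − ω×Iω)/I = (-0.8393, -1.4400, 0.5380)
ω' = ω + α·dt = (1.3580, 1.2280, -0.4731)
Hamilton product q⊗(0,ω) = (-0.4613300, 0.4557664, -1.7018207, -0.7637145)
q + ½dt·q⊗(0,ω), renormalized = (-0.3169, -0.2954, 0.3266, -0.8400)

ω' = (1.3580, 1.2280, -0.4731)
q' = (-0.3169, -0.2954, 0.3266, -0.8400)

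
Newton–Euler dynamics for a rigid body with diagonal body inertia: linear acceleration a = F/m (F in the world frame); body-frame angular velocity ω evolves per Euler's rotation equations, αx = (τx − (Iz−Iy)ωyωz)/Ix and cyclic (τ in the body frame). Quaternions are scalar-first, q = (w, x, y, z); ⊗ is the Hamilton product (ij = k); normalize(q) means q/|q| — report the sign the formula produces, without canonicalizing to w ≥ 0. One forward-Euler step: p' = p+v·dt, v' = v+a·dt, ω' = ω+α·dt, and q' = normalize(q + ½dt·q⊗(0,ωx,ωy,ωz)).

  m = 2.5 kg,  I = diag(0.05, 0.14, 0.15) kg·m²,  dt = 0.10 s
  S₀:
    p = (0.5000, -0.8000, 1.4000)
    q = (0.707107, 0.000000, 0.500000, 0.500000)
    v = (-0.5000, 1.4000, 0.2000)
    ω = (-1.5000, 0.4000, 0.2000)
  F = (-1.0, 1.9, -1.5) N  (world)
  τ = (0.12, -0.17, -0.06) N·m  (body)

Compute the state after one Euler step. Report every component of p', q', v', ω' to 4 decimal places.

p' = (0.4500, -0.6600, 1.4200)
q' = (0.6900, -0.0579, 0.4752, 0.5429)
v' = (-0.5400, 1.4760, 0.1400)
ω' = (-1.2616, 0.2571, 0.1960)

gyro term ω×Iω = (0.0008, 0.0300, -0.0540)
(τ − ω×Iω)/I = (2.3840, -1.4286, -0.0400)
new body rate ω' = (-1.2616, 0.2571, 0.1960)
2q̇ = q⊗(0,ω) = (-0.3000000, -1.1606605, -0.4671572, 0.8914214)
updated quaternion q' = (0.6900, -0.0579, 0.4752, 0.5429)
linear accel F/m = (-0.4000, 0.7600, -0.6000)
new position p' = (0.4500, -0.6600, 1.4200)
v' = v + a·dt = (-0.5400, 1.4760, 0.1400)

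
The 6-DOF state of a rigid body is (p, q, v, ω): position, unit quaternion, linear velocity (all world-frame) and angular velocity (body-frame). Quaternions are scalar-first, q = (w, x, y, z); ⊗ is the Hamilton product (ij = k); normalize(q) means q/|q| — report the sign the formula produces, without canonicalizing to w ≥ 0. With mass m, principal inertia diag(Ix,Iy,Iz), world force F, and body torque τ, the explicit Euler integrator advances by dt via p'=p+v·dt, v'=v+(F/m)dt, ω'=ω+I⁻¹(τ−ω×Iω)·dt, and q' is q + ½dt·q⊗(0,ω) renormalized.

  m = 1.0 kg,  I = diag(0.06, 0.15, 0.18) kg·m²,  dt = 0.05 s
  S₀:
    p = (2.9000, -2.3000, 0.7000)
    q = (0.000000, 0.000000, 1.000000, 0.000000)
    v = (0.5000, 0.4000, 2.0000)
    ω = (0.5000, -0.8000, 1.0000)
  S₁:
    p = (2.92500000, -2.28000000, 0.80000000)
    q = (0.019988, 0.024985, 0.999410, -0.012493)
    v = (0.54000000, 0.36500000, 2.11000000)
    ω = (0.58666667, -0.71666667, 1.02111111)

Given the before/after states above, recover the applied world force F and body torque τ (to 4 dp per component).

Δv = v₁−v₀ = (0.04000000, -0.03500000, 0.11000000)
F = m·Δv/dt = (0.8000, -0.7000, 2.2000)
ω₁ − ω₀ = (0.08666667, 0.08333333, 0.02111111)
precession coupling = (-0.0240, -0.0600, -0.0360)
τ = I·(Δω/dt) + ω₀×(Iω₀) = (0.0800, 0.1900, 0.0400)

F = (0.8000, -0.7000, 2.2000)
τ = (0.0800, 0.1900, 0.0400)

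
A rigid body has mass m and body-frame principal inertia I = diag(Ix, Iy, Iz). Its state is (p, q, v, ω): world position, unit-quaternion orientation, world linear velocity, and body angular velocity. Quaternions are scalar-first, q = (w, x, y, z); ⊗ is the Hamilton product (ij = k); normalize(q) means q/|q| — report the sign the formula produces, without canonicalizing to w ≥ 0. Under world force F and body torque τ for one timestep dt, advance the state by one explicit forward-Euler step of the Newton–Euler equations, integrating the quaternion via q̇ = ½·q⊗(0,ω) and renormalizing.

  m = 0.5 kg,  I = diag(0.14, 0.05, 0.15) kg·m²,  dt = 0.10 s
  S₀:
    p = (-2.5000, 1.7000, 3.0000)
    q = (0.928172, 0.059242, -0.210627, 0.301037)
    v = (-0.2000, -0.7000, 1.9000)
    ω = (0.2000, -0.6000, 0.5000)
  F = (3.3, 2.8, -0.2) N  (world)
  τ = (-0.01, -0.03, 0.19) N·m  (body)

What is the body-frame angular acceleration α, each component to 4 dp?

α = (0.1429, -0.5800, 1.1947)

ω×(Iω) gyroscopic = (-0.0300, -0.0010, 0.0108)
α = I⁻¹(τ − ω×Iω) = (0.1429, -0.5800, 1.1947)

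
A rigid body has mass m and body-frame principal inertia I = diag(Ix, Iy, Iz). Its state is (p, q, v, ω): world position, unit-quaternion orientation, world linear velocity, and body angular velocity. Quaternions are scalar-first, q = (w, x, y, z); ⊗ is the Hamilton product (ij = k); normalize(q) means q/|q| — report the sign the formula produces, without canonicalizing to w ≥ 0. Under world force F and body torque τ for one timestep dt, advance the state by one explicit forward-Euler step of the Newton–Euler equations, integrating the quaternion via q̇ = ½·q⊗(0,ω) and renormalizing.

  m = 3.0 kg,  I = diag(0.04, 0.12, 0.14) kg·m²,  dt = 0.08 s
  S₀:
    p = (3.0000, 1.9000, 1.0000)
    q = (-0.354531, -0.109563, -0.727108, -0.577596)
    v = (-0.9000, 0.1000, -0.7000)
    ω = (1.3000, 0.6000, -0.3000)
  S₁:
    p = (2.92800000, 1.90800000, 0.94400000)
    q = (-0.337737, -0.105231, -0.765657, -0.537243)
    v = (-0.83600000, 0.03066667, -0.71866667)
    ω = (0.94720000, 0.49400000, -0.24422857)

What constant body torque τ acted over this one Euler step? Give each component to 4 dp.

Δω = ω₁−ω₀ = (-0.35280000, -0.10600000, 0.05577143)
I·α + gyro = (-0.1800, -0.1200, 0.1600)

τ = (-0.1800, -0.1200, 0.1600)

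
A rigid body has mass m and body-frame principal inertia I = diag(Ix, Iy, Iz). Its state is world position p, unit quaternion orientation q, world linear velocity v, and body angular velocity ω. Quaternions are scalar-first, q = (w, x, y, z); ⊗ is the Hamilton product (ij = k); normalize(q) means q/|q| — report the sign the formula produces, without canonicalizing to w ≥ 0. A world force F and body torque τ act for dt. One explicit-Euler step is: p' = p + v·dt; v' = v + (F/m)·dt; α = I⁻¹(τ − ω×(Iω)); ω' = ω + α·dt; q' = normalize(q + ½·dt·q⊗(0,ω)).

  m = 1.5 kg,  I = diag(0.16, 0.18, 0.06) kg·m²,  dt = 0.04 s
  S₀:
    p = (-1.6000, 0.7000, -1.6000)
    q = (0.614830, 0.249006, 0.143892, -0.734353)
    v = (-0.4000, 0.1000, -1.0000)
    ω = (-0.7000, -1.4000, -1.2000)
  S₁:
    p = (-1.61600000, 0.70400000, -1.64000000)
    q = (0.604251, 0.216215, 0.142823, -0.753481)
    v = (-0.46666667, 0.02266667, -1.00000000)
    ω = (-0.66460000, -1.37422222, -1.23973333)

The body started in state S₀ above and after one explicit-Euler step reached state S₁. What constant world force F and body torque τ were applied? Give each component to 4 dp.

F = (-2.5000, -2.9000, 0.0000)
τ = (-0.0600, 0.2000, -0.0400)

v₁ − v₀ = (-0.06666667, -0.07733333, 0.00000000)
applied force F = (-2.5000, -2.9000, 0.0000)
ω₁ − ω₀ = (0.03540000, 0.02577778, -0.03973333)
applied torque τ = (-0.0600, 0.2000, -0.0400)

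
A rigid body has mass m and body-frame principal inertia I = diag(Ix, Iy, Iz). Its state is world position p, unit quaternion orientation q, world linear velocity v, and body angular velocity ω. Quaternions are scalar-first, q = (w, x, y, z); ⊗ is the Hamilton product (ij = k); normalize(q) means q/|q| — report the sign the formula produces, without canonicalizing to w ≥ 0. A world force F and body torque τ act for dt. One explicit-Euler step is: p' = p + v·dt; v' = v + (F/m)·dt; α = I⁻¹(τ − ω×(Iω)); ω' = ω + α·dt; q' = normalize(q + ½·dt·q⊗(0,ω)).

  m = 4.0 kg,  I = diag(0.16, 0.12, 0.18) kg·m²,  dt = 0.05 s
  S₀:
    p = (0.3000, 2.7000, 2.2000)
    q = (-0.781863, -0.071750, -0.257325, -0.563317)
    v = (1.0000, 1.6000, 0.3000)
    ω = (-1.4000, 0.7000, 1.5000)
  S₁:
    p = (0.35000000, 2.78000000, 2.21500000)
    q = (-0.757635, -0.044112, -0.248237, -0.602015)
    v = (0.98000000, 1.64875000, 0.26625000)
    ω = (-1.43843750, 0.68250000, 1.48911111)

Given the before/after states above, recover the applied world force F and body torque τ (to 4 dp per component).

Δv = v₁−v₀ = (-0.02000000, 0.04875000, -0.03375000)
F = m·Δv/dt = (-1.6000, 3.9000, -2.7000)
Δω = ω₁−ω₀ = (-0.03843750, -0.01750000, -0.01088889)
I·α + gyro = (-0.0600, 0.0000, 0.0000)

F = (-1.6000, 3.9000, -2.7000)
τ = (-0.0600, 0.0000, 0.0000)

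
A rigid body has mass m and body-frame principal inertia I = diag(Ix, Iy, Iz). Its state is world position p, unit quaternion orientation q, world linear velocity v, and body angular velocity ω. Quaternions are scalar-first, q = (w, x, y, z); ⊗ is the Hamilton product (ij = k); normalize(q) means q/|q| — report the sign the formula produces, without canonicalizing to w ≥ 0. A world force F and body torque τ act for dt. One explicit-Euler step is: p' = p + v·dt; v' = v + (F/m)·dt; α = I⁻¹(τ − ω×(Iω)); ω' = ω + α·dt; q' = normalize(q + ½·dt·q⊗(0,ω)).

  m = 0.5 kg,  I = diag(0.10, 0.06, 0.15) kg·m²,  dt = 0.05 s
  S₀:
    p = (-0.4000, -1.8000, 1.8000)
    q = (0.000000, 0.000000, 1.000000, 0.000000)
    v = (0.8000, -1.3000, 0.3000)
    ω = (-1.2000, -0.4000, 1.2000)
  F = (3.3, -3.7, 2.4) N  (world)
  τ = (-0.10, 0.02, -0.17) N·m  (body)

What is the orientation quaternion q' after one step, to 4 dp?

q' = (0.0100, 0.0300, 0.9991, 0.0300)

2q̇ = q⊗(0,ω) = (0.4000000, 1.2000000, 0.0000000, 1.2000000)
q + ½dt·q⊗(0,ω), renormalized = (0.0100, 0.0300, 0.9991, 0.0300)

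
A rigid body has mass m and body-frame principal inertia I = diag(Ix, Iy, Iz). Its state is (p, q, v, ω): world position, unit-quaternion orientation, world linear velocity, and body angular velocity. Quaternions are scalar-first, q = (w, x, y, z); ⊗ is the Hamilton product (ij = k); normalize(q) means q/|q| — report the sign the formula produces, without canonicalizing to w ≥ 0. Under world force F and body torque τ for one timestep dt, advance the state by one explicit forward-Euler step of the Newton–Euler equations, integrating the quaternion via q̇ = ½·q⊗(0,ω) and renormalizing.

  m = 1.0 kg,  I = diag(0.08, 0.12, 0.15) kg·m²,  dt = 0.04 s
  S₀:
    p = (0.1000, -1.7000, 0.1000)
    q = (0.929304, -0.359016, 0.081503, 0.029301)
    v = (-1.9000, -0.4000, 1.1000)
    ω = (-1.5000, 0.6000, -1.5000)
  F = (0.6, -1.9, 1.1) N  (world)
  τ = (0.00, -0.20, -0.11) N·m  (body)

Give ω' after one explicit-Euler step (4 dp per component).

precession coupling ω×(Iω) = (-0.0270, -0.1575, -0.0360)
(τ − ω×Iω)/I = (0.3375, -0.3542, -0.4933)
ω + α·dt = (-1.4865, 0.5858, -1.5197)

ω' = (-1.4865, 0.5858, -1.5197)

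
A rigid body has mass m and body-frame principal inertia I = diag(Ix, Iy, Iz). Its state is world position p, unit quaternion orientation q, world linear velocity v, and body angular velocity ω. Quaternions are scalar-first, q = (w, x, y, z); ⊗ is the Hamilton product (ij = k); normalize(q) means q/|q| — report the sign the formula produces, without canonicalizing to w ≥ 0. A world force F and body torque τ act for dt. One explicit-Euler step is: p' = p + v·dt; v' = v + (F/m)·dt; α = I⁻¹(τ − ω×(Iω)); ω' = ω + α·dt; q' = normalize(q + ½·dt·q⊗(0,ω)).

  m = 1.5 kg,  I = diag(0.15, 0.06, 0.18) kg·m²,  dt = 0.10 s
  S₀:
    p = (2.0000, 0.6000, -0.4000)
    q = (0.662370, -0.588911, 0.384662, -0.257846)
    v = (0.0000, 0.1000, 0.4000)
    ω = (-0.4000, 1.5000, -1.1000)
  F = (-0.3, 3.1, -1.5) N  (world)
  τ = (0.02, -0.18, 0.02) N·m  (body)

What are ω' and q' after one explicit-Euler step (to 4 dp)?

ω' = (-0.2547, 1.2220, -1.1189)
q' = (0.6048, -0.6013, 0.4053, -0.3293)

precession coupling ω×(Iω) = (-0.1980, -0.0132, 0.0540)
angular accel α = (1.4533, -2.7800, -0.1889)
new body rate ω' = (-0.2547, 1.2220, -1.1189)
Hamilton product q⊗(0,ω) = (-1.0961880, -0.3013072, 0.4488913, -1.4581087)
q + ½dt·q⊗(0,ω), renormalized = (0.6048, -0.6013, 0.4053, -0.3293)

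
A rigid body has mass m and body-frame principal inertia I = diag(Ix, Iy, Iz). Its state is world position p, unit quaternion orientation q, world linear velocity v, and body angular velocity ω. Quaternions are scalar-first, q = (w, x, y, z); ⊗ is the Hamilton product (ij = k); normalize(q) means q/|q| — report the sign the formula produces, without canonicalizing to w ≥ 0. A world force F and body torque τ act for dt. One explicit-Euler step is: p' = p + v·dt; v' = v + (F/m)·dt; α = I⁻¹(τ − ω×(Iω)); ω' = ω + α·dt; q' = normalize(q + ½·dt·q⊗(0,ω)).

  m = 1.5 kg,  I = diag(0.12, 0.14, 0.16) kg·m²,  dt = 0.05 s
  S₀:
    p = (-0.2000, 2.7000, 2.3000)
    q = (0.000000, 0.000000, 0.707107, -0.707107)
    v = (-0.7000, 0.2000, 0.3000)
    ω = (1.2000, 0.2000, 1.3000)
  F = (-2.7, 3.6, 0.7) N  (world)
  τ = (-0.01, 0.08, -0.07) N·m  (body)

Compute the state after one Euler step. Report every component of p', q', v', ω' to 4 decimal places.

p' = (-0.2350, 2.7100, 2.3150)
q' = (0.0194, 0.0265, 0.6852, -0.7276)
v' = (-0.7900, 0.3200, 0.3233)
ω' = (1.1937, 0.2509, 1.2766)

angular accel α = (-0.1267, 1.0171, -0.4675)
ω + α·dt = (1.1937, 0.2509, 1.2766)
q⊗(0,ω) = (0.7778177, 1.0606605, -0.8485284, -0.8485284)
q + ½dt·q⊗(0,ω), renormalized = (0.0194, 0.0265, 0.6852, -0.7276)
linear accel F/m = (-1.8000, 2.4000, 0.4667)
p + v·dt = (-0.2350, 2.7100, 2.3150)
new velocity v' = (-0.7900, 0.3200, 0.3233)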